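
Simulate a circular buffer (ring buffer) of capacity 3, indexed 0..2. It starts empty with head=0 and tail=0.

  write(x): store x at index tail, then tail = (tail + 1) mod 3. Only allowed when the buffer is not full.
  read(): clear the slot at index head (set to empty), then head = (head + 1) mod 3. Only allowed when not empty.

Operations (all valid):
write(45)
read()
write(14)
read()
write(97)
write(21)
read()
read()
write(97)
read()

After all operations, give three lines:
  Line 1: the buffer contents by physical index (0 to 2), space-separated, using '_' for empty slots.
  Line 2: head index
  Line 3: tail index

write(45): buf=[45 _ _], head=0, tail=1, size=1
read(): buf=[_ _ _], head=1, tail=1, size=0
write(14): buf=[_ 14 _], head=1, tail=2, size=1
read(): buf=[_ _ _], head=2, tail=2, size=0
write(97): buf=[_ _ 97], head=2, tail=0, size=1
write(21): buf=[21 _ 97], head=2, tail=1, size=2
read(): buf=[21 _ _], head=0, tail=1, size=1
read(): buf=[_ _ _], head=1, tail=1, size=0
write(97): buf=[_ 97 _], head=1, tail=2, size=1
read(): buf=[_ _ _], head=2, tail=2, size=0

Answer: _ _ _
2
2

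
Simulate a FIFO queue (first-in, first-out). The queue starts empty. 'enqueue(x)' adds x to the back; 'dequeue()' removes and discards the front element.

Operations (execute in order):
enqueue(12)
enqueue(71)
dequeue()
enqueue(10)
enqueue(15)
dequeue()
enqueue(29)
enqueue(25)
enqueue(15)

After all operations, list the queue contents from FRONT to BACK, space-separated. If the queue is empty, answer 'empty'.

enqueue(12): [12]
enqueue(71): [12, 71]
dequeue(): [71]
enqueue(10): [71, 10]
enqueue(15): [71, 10, 15]
dequeue(): [10, 15]
enqueue(29): [10, 15, 29]
enqueue(25): [10, 15, 29, 25]
enqueue(15): [10, 15, 29, 25, 15]

Answer: 10 15 29 25 15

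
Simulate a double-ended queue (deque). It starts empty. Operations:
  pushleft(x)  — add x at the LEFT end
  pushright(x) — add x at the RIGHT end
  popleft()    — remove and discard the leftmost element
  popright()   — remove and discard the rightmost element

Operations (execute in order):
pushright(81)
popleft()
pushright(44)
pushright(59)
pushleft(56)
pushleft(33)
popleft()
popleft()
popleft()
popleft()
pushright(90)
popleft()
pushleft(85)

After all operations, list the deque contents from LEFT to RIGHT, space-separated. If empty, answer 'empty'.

Answer: 85

Derivation:
pushright(81): [81]
popleft(): []
pushright(44): [44]
pushright(59): [44, 59]
pushleft(56): [56, 44, 59]
pushleft(33): [33, 56, 44, 59]
popleft(): [56, 44, 59]
popleft(): [44, 59]
popleft(): [59]
popleft(): []
pushright(90): [90]
popleft(): []
pushleft(85): [85]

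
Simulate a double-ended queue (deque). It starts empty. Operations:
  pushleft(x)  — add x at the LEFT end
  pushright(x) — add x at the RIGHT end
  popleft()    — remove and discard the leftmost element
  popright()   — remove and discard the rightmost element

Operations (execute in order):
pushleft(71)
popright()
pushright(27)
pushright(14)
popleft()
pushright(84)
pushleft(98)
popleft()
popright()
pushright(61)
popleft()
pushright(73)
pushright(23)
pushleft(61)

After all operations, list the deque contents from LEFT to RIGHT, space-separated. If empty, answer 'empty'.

Answer: 61 61 73 23

Derivation:
pushleft(71): [71]
popright(): []
pushright(27): [27]
pushright(14): [27, 14]
popleft(): [14]
pushright(84): [14, 84]
pushleft(98): [98, 14, 84]
popleft(): [14, 84]
popright(): [14]
pushright(61): [14, 61]
popleft(): [61]
pushright(73): [61, 73]
pushright(23): [61, 73, 23]
pushleft(61): [61, 61, 73, 23]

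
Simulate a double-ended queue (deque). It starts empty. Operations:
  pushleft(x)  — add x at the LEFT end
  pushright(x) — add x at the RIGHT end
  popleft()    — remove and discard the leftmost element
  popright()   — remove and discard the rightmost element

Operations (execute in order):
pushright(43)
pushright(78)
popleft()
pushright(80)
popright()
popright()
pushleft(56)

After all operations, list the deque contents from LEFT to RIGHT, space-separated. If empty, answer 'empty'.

Answer: 56

Derivation:
pushright(43): [43]
pushright(78): [43, 78]
popleft(): [78]
pushright(80): [78, 80]
popright(): [78]
popright(): []
pushleft(56): [56]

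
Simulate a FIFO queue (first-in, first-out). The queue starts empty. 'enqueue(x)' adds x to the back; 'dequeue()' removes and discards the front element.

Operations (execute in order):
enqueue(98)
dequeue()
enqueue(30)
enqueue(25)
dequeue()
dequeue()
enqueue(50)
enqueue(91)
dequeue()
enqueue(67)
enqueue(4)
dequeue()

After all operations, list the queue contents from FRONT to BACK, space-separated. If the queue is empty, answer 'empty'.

Answer: 67 4

Derivation:
enqueue(98): [98]
dequeue(): []
enqueue(30): [30]
enqueue(25): [30, 25]
dequeue(): [25]
dequeue(): []
enqueue(50): [50]
enqueue(91): [50, 91]
dequeue(): [91]
enqueue(67): [91, 67]
enqueue(4): [91, 67, 4]
dequeue(): [67, 4]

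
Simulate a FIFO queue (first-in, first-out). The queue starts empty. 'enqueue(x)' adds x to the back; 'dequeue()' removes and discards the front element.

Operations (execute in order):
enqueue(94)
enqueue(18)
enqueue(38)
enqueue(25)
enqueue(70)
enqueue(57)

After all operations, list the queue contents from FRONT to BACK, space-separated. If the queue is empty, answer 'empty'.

Answer: 94 18 38 25 70 57

Derivation:
enqueue(94): [94]
enqueue(18): [94, 18]
enqueue(38): [94, 18, 38]
enqueue(25): [94, 18, 38, 25]
enqueue(70): [94, 18, 38, 25, 70]
enqueue(57): [94, 18, 38, 25, 70, 57]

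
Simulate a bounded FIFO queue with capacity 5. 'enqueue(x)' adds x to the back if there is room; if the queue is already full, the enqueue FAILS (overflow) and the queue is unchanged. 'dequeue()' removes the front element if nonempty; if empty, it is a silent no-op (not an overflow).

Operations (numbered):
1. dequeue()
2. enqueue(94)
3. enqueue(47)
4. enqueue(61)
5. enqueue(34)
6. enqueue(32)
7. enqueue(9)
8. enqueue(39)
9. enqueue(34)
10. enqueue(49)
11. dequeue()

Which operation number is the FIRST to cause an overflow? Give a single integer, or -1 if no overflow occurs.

Answer: 7

Derivation:
1. dequeue(): empty, no-op, size=0
2. enqueue(94): size=1
3. enqueue(47): size=2
4. enqueue(61): size=3
5. enqueue(34): size=4
6. enqueue(32): size=5
7. enqueue(9): size=5=cap → OVERFLOW (fail)
8. enqueue(39): size=5=cap → OVERFLOW (fail)
9. enqueue(34): size=5=cap → OVERFLOW (fail)
10. enqueue(49): size=5=cap → OVERFLOW (fail)
11. dequeue(): size=4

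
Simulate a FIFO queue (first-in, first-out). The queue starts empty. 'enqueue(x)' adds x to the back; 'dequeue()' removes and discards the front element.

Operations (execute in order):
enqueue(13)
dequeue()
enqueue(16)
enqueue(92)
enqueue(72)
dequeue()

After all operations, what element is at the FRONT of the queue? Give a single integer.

enqueue(13): queue = [13]
dequeue(): queue = []
enqueue(16): queue = [16]
enqueue(92): queue = [16, 92]
enqueue(72): queue = [16, 92, 72]
dequeue(): queue = [92, 72]

Answer: 92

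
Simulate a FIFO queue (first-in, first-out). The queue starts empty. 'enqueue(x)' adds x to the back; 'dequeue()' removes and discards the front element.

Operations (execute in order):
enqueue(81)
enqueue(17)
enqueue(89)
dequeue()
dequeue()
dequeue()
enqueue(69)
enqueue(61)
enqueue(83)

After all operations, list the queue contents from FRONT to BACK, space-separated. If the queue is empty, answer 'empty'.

enqueue(81): [81]
enqueue(17): [81, 17]
enqueue(89): [81, 17, 89]
dequeue(): [17, 89]
dequeue(): [89]
dequeue(): []
enqueue(69): [69]
enqueue(61): [69, 61]
enqueue(83): [69, 61, 83]

Answer: 69 61 83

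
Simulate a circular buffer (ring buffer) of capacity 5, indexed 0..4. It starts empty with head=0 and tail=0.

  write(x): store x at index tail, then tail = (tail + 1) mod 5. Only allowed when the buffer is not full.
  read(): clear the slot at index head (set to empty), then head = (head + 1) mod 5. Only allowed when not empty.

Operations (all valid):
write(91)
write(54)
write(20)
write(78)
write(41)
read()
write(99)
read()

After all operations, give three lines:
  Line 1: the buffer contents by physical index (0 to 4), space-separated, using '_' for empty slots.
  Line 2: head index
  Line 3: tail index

Answer: 99 _ 20 78 41
2
1

Derivation:
write(91): buf=[91 _ _ _ _], head=0, tail=1, size=1
write(54): buf=[91 54 _ _ _], head=0, tail=2, size=2
write(20): buf=[91 54 20 _ _], head=0, tail=3, size=3
write(78): buf=[91 54 20 78 _], head=0, tail=4, size=4
write(41): buf=[91 54 20 78 41], head=0, tail=0, size=5
read(): buf=[_ 54 20 78 41], head=1, tail=0, size=4
write(99): buf=[99 54 20 78 41], head=1, tail=1, size=5
read(): buf=[99 _ 20 78 41], head=2, tail=1, size=4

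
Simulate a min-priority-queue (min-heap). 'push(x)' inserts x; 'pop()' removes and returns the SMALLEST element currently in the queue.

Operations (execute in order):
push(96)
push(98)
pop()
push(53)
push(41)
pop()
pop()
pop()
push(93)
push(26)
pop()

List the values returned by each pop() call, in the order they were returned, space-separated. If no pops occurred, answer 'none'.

push(96): heap contents = [96]
push(98): heap contents = [96, 98]
pop() → 96: heap contents = [98]
push(53): heap contents = [53, 98]
push(41): heap contents = [41, 53, 98]
pop() → 41: heap contents = [53, 98]
pop() → 53: heap contents = [98]
pop() → 98: heap contents = []
push(93): heap contents = [93]
push(26): heap contents = [26, 93]
pop() → 26: heap contents = [93]

Answer: 96 41 53 98 26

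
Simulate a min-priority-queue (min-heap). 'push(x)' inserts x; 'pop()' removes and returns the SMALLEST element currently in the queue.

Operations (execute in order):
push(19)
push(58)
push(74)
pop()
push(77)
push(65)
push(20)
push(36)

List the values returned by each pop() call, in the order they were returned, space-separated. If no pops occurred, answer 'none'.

push(19): heap contents = [19]
push(58): heap contents = [19, 58]
push(74): heap contents = [19, 58, 74]
pop() → 19: heap contents = [58, 74]
push(77): heap contents = [58, 74, 77]
push(65): heap contents = [58, 65, 74, 77]
push(20): heap contents = [20, 58, 65, 74, 77]
push(36): heap contents = [20, 36, 58, 65, 74, 77]

Answer: 19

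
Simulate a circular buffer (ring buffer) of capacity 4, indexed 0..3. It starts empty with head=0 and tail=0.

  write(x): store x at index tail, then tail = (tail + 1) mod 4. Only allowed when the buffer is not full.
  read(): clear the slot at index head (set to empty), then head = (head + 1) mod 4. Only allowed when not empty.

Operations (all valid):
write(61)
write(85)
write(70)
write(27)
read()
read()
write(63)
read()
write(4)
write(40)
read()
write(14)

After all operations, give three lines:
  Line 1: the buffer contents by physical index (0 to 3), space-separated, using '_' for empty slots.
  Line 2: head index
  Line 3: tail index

write(61): buf=[61 _ _ _], head=0, tail=1, size=1
write(85): buf=[61 85 _ _], head=0, tail=2, size=2
write(70): buf=[61 85 70 _], head=0, tail=3, size=3
write(27): buf=[61 85 70 27], head=0, tail=0, size=4
read(): buf=[_ 85 70 27], head=1, tail=0, size=3
read(): buf=[_ _ 70 27], head=2, tail=0, size=2
write(63): buf=[63 _ 70 27], head=2, tail=1, size=3
read(): buf=[63 _ _ 27], head=3, tail=1, size=2
write(4): buf=[63 4 _ 27], head=3, tail=2, size=3
write(40): buf=[63 4 40 27], head=3, tail=3, size=4
read(): buf=[63 4 40 _], head=0, tail=3, size=3
write(14): buf=[63 4 40 14], head=0, tail=0, size=4

Answer: 63 4 40 14
0
0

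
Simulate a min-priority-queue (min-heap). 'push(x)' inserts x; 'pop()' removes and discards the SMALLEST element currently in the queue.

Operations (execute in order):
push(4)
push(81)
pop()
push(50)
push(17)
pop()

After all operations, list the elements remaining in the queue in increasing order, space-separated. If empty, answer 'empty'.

Answer: 50 81

Derivation:
push(4): heap contents = [4]
push(81): heap contents = [4, 81]
pop() → 4: heap contents = [81]
push(50): heap contents = [50, 81]
push(17): heap contents = [17, 50, 81]
pop() → 17: heap contents = [50, 81]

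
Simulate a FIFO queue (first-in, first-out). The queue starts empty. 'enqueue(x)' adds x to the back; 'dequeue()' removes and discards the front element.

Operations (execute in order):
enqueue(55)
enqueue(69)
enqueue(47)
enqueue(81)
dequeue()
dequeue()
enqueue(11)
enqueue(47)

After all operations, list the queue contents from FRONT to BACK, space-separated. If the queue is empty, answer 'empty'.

Answer: 47 81 11 47

Derivation:
enqueue(55): [55]
enqueue(69): [55, 69]
enqueue(47): [55, 69, 47]
enqueue(81): [55, 69, 47, 81]
dequeue(): [69, 47, 81]
dequeue(): [47, 81]
enqueue(11): [47, 81, 11]
enqueue(47): [47, 81, 11, 47]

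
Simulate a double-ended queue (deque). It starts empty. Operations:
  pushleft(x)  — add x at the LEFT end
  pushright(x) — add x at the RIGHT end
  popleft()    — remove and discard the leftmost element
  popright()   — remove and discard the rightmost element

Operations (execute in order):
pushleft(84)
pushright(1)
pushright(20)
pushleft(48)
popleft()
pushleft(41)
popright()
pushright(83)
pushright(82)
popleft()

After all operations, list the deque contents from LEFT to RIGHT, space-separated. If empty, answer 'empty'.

pushleft(84): [84]
pushright(1): [84, 1]
pushright(20): [84, 1, 20]
pushleft(48): [48, 84, 1, 20]
popleft(): [84, 1, 20]
pushleft(41): [41, 84, 1, 20]
popright(): [41, 84, 1]
pushright(83): [41, 84, 1, 83]
pushright(82): [41, 84, 1, 83, 82]
popleft(): [84, 1, 83, 82]

Answer: 84 1 83 82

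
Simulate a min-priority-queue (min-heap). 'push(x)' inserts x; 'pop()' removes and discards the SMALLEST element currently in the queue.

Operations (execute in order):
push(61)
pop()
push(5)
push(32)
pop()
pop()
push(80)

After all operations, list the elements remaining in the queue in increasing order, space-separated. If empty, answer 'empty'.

push(61): heap contents = [61]
pop() → 61: heap contents = []
push(5): heap contents = [5]
push(32): heap contents = [5, 32]
pop() → 5: heap contents = [32]
pop() → 32: heap contents = []
push(80): heap contents = [80]

Answer: 80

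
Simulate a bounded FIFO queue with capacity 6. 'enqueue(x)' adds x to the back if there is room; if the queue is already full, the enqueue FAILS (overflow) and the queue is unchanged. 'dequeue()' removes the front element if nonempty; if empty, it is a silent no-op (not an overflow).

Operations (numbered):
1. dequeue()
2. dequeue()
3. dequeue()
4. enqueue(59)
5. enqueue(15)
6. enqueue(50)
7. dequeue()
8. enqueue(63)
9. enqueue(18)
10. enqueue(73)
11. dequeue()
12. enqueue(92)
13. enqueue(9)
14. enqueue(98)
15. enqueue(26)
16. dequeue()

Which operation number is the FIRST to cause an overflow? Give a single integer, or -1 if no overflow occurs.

Answer: 14

Derivation:
1. dequeue(): empty, no-op, size=0
2. dequeue(): empty, no-op, size=0
3. dequeue(): empty, no-op, size=0
4. enqueue(59): size=1
5. enqueue(15): size=2
6. enqueue(50): size=3
7. dequeue(): size=2
8. enqueue(63): size=3
9. enqueue(18): size=4
10. enqueue(73): size=5
11. dequeue(): size=4
12. enqueue(92): size=5
13. enqueue(9): size=6
14. enqueue(98): size=6=cap → OVERFLOW (fail)
15. enqueue(26): size=6=cap → OVERFLOW (fail)
16. dequeue(): size=5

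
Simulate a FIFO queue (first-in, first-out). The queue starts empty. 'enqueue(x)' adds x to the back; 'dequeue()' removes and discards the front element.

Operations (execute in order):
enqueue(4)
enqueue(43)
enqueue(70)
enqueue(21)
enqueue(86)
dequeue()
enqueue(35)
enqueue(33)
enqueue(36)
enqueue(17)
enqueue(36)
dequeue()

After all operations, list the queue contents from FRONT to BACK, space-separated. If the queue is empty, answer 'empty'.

Answer: 70 21 86 35 33 36 17 36

Derivation:
enqueue(4): [4]
enqueue(43): [4, 43]
enqueue(70): [4, 43, 70]
enqueue(21): [4, 43, 70, 21]
enqueue(86): [4, 43, 70, 21, 86]
dequeue(): [43, 70, 21, 86]
enqueue(35): [43, 70, 21, 86, 35]
enqueue(33): [43, 70, 21, 86, 35, 33]
enqueue(36): [43, 70, 21, 86, 35, 33, 36]
enqueue(17): [43, 70, 21, 86, 35, 33, 36, 17]
enqueue(36): [43, 70, 21, 86, 35, 33, 36, 17, 36]
dequeue(): [70, 21, 86, 35, 33, 36, 17, 36]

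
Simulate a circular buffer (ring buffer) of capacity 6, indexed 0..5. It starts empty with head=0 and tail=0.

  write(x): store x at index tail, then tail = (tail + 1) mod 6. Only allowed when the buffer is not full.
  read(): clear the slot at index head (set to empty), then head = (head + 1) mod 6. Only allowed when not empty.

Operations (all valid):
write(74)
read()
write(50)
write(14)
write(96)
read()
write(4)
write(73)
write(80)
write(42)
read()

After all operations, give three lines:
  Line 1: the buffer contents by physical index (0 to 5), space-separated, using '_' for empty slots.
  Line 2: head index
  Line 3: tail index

write(74): buf=[74 _ _ _ _ _], head=0, tail=1, size=1
read(): buf=[_ _ _ _ _ _], head=1, tail=1, size=0
write(50): buf=[_ 50 _ _ _ _], head=1, tail=2, size=1
write(14): buf=[_ 50 14 _ _ _], head=1, tail=3, size=2
write(96): buf=[_ 50 14 96 _ _], head=1, tail=4, size=3
read(): buf=[_ _ 14 96 _ _], head=2, tail=4, size=2
write(4): buf=[_ _ 14 96 4 _], head=2, tail=5, size=3
write(73): buf=[_ _ 14 96 4 73], head=2, tail=0, size=4
write(80): buf=[80 _ 14 96 4 73], head=2, tail=1, size=5
write(42): buf=[80 42 14 96 4 73], head=2, tail=2, size=6
read(): buf=[80 42 _ 96 4 73], head=3, tail=2, size=5

Answer: 80 42 _ 96 4 73
3
2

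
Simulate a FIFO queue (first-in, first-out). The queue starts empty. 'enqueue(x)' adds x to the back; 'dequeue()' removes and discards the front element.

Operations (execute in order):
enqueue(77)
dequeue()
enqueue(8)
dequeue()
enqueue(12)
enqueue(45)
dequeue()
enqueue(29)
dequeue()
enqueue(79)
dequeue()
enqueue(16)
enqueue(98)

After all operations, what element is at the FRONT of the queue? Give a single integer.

enqueue(77): queue = [77]
dequeue(): queue = []
enqueue(8): queue = [8]
dequeue(): queue = []
enqueue(12): queue = [12]
enqueue(45): queue = [12, 45]
dequeue(): queue = [45]
enqueue(29): queue = [45, 29]
dequeue(): queue = [29]
enqueue(79): queue = [29, 79]
dequeue(): queue = [79]
enqueue(16): queue = [79, 16]
enqueue(98): queue = [79, 16, 98]

Answer: 79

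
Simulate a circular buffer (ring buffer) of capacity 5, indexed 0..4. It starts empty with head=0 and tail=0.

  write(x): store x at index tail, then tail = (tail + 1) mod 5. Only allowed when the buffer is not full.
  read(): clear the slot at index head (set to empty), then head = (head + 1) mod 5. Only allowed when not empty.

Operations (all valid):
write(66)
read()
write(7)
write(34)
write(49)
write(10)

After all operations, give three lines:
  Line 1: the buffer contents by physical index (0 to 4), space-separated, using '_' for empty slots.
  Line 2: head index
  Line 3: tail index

write(66): buf=[66 _ _ _ _], head=0, tail=1, size=1
read(): buf=[_ _ _ _ _], head=1, tail=1, size=0
write(7): buf=[_ 7 _ _ _], head=1, tail=2, size=1
write(34): buf=[_ 7 34 _ _], head=1, tail=3, size=2
write(49): buf=[_ 7 34 49 _], head=1, tail=4, size=3
write(10): buf=[_ 7 34 49 10], head=1, tail=0, size=4

Answer: _ 7 34 49 10
1
0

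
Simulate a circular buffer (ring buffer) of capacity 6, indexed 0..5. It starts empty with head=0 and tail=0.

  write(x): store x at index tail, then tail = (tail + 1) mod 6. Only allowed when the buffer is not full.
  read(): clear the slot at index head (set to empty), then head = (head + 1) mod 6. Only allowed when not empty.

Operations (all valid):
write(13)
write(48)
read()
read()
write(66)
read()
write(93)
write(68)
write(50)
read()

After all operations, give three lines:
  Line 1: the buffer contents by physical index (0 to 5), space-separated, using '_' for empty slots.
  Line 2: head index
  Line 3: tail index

write(13): buf=[13 _ _ _ _ _], head=0, tail=1, size=1
write(48): buf=[13 48 _ _ _ _], head=0, tail=2, size=2
read(): buf=[_ 48 _ _ _ _], head=1, tail=2, size=1
read(): buf=[_ _ _ _ _ _], head=2, tail=2, size=0
write(66): buf=[_ _ 66 _ _ _], head=2, tail=3, size=1
read(): buf=[_ _ _ _ _ _], head=3, tail=3, size=0
write(93): buf=[_ _ _ 93 _ _], head=3, tail=4, size=1
write(68): buf=[_ _ _ 93 68 _], head=3, tail=5, size=2
write(50): buf=[_ _ _ 93 68 50], head=3, tail=0, size=3
read(): buf=[_ _ _ _ 68 50], head=4, tail=0, size=2

Answer: _ _ _ _ 68 50
4
0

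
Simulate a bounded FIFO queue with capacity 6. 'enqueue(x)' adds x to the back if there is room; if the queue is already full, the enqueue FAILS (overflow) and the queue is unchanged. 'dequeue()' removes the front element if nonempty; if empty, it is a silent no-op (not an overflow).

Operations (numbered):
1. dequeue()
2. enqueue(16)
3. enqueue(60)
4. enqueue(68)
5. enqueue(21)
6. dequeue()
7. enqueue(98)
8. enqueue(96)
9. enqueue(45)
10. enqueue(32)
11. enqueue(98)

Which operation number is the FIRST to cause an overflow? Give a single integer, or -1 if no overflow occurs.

Answer: 10

Derivation:
1. dequeue(): empty, no-op, size=0
2. enqueue(16): size=1
3. enqueue(60): size=2
4. enqueue(68): size=3
5. enqueue(21): size=4
6. dequeue(): size=3
7. enqueue(98): size=4
8. enqueue(96): size=5
9. enqueue(45): size=6
10. enqueue(32): size=6=cap → OVERFLOW (fail)
11. enqueue(98): size=6=cap → OVERFLOW (fail)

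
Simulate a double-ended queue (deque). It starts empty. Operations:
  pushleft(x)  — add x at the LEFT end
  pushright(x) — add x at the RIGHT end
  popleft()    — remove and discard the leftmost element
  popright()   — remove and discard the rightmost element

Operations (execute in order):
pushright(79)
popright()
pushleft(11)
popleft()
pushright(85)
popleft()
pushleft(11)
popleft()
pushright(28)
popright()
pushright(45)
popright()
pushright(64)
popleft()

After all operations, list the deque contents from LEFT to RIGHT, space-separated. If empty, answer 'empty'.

Answer: empty

Derivation:
pushright(79): [79]
popright(): []
pushleft(11): [11]
popleft(): []
pushright(85): [85]
popleft(): []
pushleft(11): [11]
popleft(): []
pushright(28): [28]
popright(): []
pushright(45): [45]
popright(): []
pushright(64): [64]
popleft(): []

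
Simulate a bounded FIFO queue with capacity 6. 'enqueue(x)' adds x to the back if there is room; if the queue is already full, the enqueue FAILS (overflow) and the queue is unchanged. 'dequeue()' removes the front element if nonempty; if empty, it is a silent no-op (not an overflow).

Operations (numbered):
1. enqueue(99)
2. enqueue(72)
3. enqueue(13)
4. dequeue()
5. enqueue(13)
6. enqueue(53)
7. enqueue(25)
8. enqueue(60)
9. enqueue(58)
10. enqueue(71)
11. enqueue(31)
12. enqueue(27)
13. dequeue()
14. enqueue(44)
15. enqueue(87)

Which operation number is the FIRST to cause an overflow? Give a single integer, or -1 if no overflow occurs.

Answer: 9

Derivation:
1. enqueue(99): size=1
2. enqueue(72): size=2
3. enqueue(13): size=3
4. dequeue(): size=2
5. enqueue(13): size=3
6. enqueue(53): size=4
7. enqueue(25): size=5
8. enqueue(60): size=6
9. enqueue(58): size=6=cap → OVERFLOW (fail)
10. enqueue(71): size=6=cap → OVERFLOW (fail)
11. enqueue(31): size=6=cap → OVERFLOW (fail)
12. enqueue(27): size=6=cap → OVERFLOW (fail)
13. dequeue(): size=5
14. enqueue(44): size=6
15. enqueue(87): size=6=cap → OVERFLOW (fail)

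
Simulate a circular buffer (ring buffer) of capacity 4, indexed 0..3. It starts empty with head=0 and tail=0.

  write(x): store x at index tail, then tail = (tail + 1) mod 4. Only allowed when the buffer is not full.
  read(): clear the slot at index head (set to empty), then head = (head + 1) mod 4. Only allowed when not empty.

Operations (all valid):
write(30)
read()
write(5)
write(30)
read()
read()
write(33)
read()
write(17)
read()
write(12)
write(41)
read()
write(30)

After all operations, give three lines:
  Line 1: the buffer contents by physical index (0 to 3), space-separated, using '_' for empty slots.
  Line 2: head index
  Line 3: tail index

Answer: _ _ 41 30
2
0

Derivation:
write(30): buf=[30 _ _ _], head=0, tail=1, size=1
read(): buf=[_ _ _ _], head=1, tail=1, size=0
write(5): buf=[_ 5 _ _], head=1, tail=2, size=1
write(30): buf=[_ 5 30 _], head=1, tail=3, size=2
read(): buf=[_ _ 30 _], head=2, tail=3, size=1
read(): buf=[_ _ _ _], head=3, tail=3, size=0
write(33): buf=[_ _ _ 33], head=3, tail=0, size=1
read(): buf=[_ _ _ _], head=0, tail=0, size=0
write(17): buf=[17 _ _ _], head=0, tail=1, size=1
read(): buf=[_ _ _ _], head=1, tail=1, size=0
write(12): buf=[_ 12 _ _], head=1, tail=2, size=1
write(41): buf=[_ 12 41 _], head=1, tail=3, size=2
read(): buf=[_ _ 41 _], head=2, tail=3, size=1
write(30): buf=[_ _ 41 30], head=2, tail=0, size=2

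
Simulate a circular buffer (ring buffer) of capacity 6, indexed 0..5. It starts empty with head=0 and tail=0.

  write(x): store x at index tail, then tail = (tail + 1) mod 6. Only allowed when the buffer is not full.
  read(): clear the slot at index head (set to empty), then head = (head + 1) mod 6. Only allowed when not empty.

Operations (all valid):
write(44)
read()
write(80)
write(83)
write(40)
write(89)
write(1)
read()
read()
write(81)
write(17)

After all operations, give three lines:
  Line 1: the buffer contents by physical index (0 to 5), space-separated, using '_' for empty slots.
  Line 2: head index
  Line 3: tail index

write(44): buf=[44 _ _ _ _ _], head=0, tail=1, size=1
read(): buf=[_ _ _ _ _ _], head=1, tail=1, size=0
write(80): buf=[_ 80 _ _ _ _], head=1, tail=2, size=1
write(83): buf=[_ 80 83 _ _ _], head=1, tail=3, size=2
write(40): buf=[_ 80 83 40 _ _], head=1, tail=4, size=3
write(89): buf=[_ 80 83 40 89 _], head=1, tail=5, size=4
write(1): buf=[_ 80 83 40 89 1], head=1, tail=0, size=5
read(): buf=[_ _ 83 40 89 1], head=2, tail=0, size=4
read(): buf=[_ _ _ 40 89 1], head=3, tail=0, size=3
write(81): buf=[81 _ _ 40 89 1], head=3, tail=1, size=4
write(17): buf=[81 17 _ 40 89 1], head=3, tail=2, size=5

Answer: 81 17 _ 40 89 1
3
2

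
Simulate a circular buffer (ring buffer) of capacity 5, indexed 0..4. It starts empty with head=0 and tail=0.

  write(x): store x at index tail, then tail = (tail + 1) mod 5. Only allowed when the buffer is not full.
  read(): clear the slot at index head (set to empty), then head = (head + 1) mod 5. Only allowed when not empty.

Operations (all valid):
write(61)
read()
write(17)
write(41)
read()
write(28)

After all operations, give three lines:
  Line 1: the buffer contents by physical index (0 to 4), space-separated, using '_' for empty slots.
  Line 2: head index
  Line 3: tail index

write(61): buf=[61 _ _ _ _], head=0, tail=1, size=1
read(): buf=[_ _ _ _ _], head=1, tail=1, size=0
write(17): buf=[_ 17 _ _ _], head=1, tail=2, size=1
write(41): buf=[_ 17 41 _ _], head=1, tail=3, size=2
read(): buf=[_ _ 41 _ _], head=2, tail=3, size=1
write(28): buf=[_ _ 41 28 _], head=2, tail=4, size=2

Answer: _ _ 41 28 _
2
4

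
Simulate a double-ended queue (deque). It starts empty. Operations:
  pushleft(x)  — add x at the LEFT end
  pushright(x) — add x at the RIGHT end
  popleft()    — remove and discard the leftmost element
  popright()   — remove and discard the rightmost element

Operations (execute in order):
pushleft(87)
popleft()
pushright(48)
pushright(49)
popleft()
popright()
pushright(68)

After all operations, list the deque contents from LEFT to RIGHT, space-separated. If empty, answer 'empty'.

Answer: 68

Derivation:
pushleft(87): [87]
popleft(): []
pushright(48): [48]
pushright(49): [48, 49]
popleft(): [49]
popright(): []
pushright(68): [68]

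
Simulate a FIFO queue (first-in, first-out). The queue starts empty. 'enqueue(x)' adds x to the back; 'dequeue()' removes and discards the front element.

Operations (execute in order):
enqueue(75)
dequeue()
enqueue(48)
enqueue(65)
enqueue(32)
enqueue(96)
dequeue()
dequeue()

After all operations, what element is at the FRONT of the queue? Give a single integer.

enqueue(75): queue = [75]
dequeue(): queue = []
enqueue(48): queue = [48]
enqueue(65): queue = [48, 65]
enqueue(32): queue = [48, 65, 32]
enqueue(96): queue = [48, 65, 32, 96]
dequeue(): queue = [65, 32, 96]
dequeue(): queue = [32, 96]

Answer: 32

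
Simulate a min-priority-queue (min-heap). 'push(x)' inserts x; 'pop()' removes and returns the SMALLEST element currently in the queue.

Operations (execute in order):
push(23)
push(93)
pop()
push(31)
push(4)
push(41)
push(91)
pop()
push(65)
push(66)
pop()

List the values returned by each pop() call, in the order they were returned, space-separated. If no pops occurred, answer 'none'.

Answer: 23 4 31

Derivation:
push(23): heap contents = [23]
push(93): heap contents = [23, 93]
pop() → 23: heap contents = [93]
push(31): heap contents = [31, 93]
push(4): heap contents = [4, 31, 93]
push(41): heap contents = [4, 31, 41, 93]
push(91): heap contents = [4, 31, 41, 91, 93]
pop() → 4: heap contents = [31, 41, 91, 93]
push(65): heap contents = [31, 41, 65, 91, 93]
push(66): heap contents = [31, 41, 65, 66, 91, 93]
pop() → 31: heap contents = [41, 65, 66, 91, 93]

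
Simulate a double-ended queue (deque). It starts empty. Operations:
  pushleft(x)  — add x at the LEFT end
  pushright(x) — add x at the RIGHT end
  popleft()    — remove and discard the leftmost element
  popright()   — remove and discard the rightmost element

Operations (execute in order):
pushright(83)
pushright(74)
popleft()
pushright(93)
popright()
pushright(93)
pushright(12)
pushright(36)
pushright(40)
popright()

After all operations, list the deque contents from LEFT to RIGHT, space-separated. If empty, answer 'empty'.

Answer: 74 93 12 36

Derivation:
pushright(83): [83]
pushright(74): [83, 74]
popleft(): [74]
pushright(93): [74, 93]
popright(): [74]
pushright(93): [74, 93]
pushright(12): [74, 93, 12]
pushright(36): [74, 93, 12, 36]
pushright(40): [74, 93, 12, 36, 40]
popright(): [74, 93, 12, 36]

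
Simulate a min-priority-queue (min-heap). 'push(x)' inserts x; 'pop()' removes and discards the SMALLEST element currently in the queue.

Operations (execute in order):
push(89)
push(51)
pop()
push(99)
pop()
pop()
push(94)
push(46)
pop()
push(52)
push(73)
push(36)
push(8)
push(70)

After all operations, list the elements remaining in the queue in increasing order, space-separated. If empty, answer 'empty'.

push(89): heap contents = [89]
push(51): heap contents = [51, 89]
pop() → 51: heap contents = [89]
push(99): heap contents = [89, 99]
pop() → 89: heap contents = [99]
pop() → 99: heap contents = []
push(94): heap contents = [94]
push(46): heap contents = [46, 94]
pop() → 46: heap contents = [94]
push(52): heap contents = [52, 94]
push(73): heap contents = [52, 73, 94]
push(36): heap contents = [36, 52, 73, 94]
push(8): heap contents = [8, 36, 52, 73, 94]
push(70): heap contents = [8, 36, 52, 70, 73, 94]

Answer: 8 36 52 70 73 94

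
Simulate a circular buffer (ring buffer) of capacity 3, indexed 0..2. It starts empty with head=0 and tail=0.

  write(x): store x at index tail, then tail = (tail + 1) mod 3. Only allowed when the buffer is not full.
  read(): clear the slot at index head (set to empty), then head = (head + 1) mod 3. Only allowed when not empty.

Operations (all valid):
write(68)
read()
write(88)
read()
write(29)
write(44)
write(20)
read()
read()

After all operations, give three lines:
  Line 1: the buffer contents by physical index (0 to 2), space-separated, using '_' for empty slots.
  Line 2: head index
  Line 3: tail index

Answer: _ 20 _
1
2

Derivation:
write(68): buf=[68 _ _], head=0, tail=1, size=1
read(): buf=[_ _ _], head=1, tail=1, size=0
write(88): buf=[_ 88 _], head=1, tail=2, size=1
read(): buf=[_ _ _], head=2, tail=2, size=0
write(29): buf=[_ _ 29], head=2, tail=0, size=1
write(44): buf=[44 _ 29], head=2, tail=1, size=2
write(20): buf=[44 20 29], head=2, tail=2, size=3
read(): buf=[44 20 _], head=0, tail=2, size=2
read(): buf=[_ 20 _], head=1, tail=2, size=1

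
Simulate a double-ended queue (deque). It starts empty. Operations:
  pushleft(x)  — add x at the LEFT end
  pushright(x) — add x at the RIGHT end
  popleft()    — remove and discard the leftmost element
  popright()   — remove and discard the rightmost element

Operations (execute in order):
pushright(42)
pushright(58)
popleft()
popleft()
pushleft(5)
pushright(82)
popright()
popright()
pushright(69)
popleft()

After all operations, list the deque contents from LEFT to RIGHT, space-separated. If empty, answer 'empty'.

pushright(42): [42]
pushright(58): [42, 58]
popleft(): [58]
popleft(): []
pushleft(5): [5]
pushright(82): [5, 82]
popright(): [5]
popright(): []
pushright(69): [69]
popleft(): []

Answer: empty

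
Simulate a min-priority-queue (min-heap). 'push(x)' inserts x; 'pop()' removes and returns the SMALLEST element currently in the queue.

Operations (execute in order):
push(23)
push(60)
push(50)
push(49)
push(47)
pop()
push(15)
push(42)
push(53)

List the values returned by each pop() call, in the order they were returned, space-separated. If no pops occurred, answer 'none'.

Answer: 23

Derivation:
push(23): heap contents = [23]
push(60): heap contents = [23, 60]
push(50): heap contents = [23, 50, 60]
push(49): heap contents = [23, 49, 50, 60]
push(47): heap contents = [23, 47, 49, 50, 60]
pop() → 23: heap contents = [47, 49, 50, 60]
push(15): heap contents = [15, 47, 49, 50, 60]
push(42): heap contents = [15, 42, 47, 49, 50, 60]
push(53): heap contents = [15, 42, 47, 49, 50, 53, 60]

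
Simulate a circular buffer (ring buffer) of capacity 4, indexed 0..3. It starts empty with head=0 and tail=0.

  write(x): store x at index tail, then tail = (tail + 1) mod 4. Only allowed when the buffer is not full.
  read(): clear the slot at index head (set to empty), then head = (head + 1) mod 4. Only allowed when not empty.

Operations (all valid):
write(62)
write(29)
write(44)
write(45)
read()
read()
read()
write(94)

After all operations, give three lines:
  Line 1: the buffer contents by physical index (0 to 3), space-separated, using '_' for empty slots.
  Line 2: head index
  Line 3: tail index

Answer: 94 _ _ 45
3
1

Derivation:
write(62): buf=[62 _ _ _], head=0, tail=1, size=1
write(29): buf=[62 29 _ _], head=0, tail=2, size=2
write(44): buf=[62 29 44 _], head=0, tail=3, size=3
write(45): buf=[62 29 44 45], head=0, tail=0, size=4
read(): buf=[_ 29 44 45], head=1, tail=0, size=3
read(): buf=[_ _ 44 45], head=2, tail=0, size=2
read(): buf=[_ _ _ 45], head=3, tail=0, size=1
write(94): buf=[94 _ _ 45], head=3, tail=1, size=2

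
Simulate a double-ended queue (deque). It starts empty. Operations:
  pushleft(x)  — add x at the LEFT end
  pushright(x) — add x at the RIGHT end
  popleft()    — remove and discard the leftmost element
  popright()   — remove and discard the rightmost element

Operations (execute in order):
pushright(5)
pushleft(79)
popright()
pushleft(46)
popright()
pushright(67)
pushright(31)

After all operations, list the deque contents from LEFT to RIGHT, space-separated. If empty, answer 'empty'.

pushright(5): [5]
pushleft(79): [79, 5]
popright(): [79]
pushleft(46): [46, 79]
popright(): [46]
pushright(67): [46, 67]
pushright(31): [46, 67, 31]

Answer: 46 67 31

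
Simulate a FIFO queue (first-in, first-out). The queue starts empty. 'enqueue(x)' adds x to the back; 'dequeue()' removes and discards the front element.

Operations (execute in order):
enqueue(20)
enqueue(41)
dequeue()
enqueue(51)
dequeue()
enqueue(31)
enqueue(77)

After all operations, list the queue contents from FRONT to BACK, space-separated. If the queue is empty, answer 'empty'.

enqueue(20): [20]
enqueue(41): [20, 41]
dequeue(): [41]
enqueue(51): [41, 51]
dequeue(): [51]
enqueue(31): [51, 31]
enqueue(77): [51, 31, 77]

Answer: 51 31 77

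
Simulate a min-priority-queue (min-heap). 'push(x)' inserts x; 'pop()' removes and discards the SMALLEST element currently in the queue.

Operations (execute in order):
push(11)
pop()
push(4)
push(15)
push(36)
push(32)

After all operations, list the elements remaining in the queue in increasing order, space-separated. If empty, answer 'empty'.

Answer: 4 15 32 36

Derivation:
push(11): heap contents = [11]
pop() → 11: heap contents = []
push(4): heap contents = [4]
push(15): heap contents = [4, 15]
push(36): heap contents = [4, 15, 36]
push(32): heap contents = [4, 15, 32, 36]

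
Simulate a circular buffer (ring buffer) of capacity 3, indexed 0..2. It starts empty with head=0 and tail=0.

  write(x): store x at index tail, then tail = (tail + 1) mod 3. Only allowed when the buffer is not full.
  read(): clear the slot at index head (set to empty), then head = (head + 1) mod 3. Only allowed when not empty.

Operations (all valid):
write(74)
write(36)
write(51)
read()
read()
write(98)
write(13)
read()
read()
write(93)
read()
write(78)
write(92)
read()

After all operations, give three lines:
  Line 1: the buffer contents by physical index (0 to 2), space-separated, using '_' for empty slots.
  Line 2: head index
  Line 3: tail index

write(74): buf=[74 _ _], head=0, tail=1, size=1
write(36): buf=[74 36 _], head=0, tail=2, size=2
write(51): buf=[74 36 51], head=0, tail=0, size=3
read(): buf=[_ 36 51], head=1, tail=0, size=2
read(): buf=[_ _ 51], head=2, tail=0, size=1
write(98): buf=[98 _ 51], head=2, tail=1, size=2
write(13): buf=[98 13 51], head=2, tail=2, size=3
read(): buf=[98 13 _], head=0, tail=2, size=2
read(): buf=[_ 13 _], head=1, tail=2, size=1
write(93): buf=[_ 13 93], head=1, tail=0, size=2
read(): buf=[_ _ 93], head=2, tail=0, size=1
write(78): buf=[78 _ 93], head=2, tail=1, size=2
write(92): buf=[78 92 93], head=2, tail=2, size=3
read(): buf=[78 92 _], head=0, tail=2, size=2

Answer: 78 92 _
0
2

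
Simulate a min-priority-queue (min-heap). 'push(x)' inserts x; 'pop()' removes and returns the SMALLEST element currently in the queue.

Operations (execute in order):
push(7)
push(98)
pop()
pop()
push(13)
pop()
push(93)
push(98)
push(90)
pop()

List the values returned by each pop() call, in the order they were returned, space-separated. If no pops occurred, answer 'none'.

Answer: 7 98 13 90

Derivation:
push(7): heap contents = [7]
push(98): heap contents = [7, 98]
pop() → 7: heap contents = [98]
pop() → 98: heap contents = []
push(13): heap contents = [13]
pop() → 13: heap contents = []
push(93): heap contents = [93]
push(98): heap contents = [93, 98]
push(90): heap contents = [90, 93, 98]
pop() → 90: heap contents = [93, 98]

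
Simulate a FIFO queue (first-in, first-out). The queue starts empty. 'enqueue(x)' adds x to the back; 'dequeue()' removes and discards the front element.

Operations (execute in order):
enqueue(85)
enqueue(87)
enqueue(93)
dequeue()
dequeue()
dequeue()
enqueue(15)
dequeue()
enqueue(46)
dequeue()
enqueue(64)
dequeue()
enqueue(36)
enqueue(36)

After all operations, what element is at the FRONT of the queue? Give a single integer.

Answer: 36

Derivation:
enqueue(85): queue = [85]
enqueue(87): queue = [85, 87]
enqueue(93): queue = [85, 87, 93]
dequeue(): queue = [87, 93]
dequeue(): queue = [93]
dequeue(): queue = []
enqueue(15): queue = [15]
dequeue(): queue = []
enqueue(46): queue = [46]
dequeue(): queue = []
enqueue(64): queue = [64]
dequeue(): queue = []
enqueue(36): queue = [36]
enqueue(36): queue = [36, 36]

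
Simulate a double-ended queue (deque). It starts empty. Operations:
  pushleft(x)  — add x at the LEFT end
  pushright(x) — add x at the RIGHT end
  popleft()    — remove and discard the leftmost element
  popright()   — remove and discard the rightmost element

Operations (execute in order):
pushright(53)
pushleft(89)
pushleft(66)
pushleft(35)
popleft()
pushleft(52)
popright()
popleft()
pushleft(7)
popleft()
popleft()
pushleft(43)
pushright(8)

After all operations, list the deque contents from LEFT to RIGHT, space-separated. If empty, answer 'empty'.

pushright(53): [53]
pushleft(89): [89, 53]
pushleft(66): [66, 89, 53]
pushleft(35): [35, 66, 89, 53]
popleft(): [66, 89, 53]
pushleft(52): [52, 66, 89, 53]
popright(): [52, 66, 89]
popleft(): [66, 89]
pushleft(7): [7, 66, 89]
popleft(): [66, 89]
popleft(): [89]
pushleft(43): [43, 89]
pushright(8): [43, 89, 8]

Answer: 43 89 8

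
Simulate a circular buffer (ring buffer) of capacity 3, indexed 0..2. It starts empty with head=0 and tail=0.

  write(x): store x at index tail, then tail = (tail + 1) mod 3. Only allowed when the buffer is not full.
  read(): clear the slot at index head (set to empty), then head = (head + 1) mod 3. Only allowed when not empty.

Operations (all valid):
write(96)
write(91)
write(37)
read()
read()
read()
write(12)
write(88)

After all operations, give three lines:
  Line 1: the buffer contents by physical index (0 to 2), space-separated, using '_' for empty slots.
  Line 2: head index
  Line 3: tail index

write(96): buf=[96 _ _], head=0, tail=1, size=1
write(91): buf=[96 91 _], head=0, tail=2, size=2
write(37): buf=[96 91 37], head=0, tail=0, size=3
read(): buf=[_ 91 37], head=1, tail=0, size=2
read(): buf=[_ _ 37], head=2, tail=0, size=1
read(): buf=[_ _ _], head=0, tail=0, size=0
write(12): buf=[12 _ _], head=0, tail=1, size=1
write(88): buf=[12 88 _], head=0, tail=2, size=2

Answer: 12 88 _
0
2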